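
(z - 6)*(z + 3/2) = z^2 - 9*z/2 - 9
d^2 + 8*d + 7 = (d + 1)*(d + 7)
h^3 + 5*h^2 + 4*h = h*(h + 1)*(h + 4)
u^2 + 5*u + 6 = (u + 2)*(u + 3)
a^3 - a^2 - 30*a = a*(a - 6)*(a + 5)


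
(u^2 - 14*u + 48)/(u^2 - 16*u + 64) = (u - 6)/(u - 8)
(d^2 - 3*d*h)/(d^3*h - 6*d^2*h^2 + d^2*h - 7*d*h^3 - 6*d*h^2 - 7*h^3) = d*(-d + 3*h)/(h*(-d^3 + 6*d^2*h - d^2 + 7*d*h^2 + 6*d*h + 7*h^2))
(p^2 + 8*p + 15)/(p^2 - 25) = (p + 3)/(p - 5)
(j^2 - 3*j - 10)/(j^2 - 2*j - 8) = (j - 5)/(j - 4)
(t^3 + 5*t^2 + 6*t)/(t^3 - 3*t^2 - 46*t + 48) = t*(t^2 + 5*t + 6)/(t^3 - 3*t^2 - 46*t + 48)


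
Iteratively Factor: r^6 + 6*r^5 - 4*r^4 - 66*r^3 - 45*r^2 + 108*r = (r - 3)*(r^5 + 9*r^4 + 23*r^3 + 3*r^2 - 36*r) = (r - 3)*(r + 3)*(r^4 + 6*r^3 + 5*r^2 - 12*r) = (r - 3)*(r + 3)^2*(r^3 + 3*r^2 - 4*r) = r*(r - 3)*(r + 3)^2*(r^2 + 3*r - 4) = r*(r - 3)*(r - 1)*(r + 3)^2*(r + 4)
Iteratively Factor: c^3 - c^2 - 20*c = (c - 5)*(c^2 + 4*c) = (c - 5)*(c + 4)*(c)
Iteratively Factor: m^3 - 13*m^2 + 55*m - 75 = (m - 5)*(m^2 - 8*m + 15) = (m - 5)^2*(m - 3)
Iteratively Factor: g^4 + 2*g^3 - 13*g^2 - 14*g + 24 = (g - 1)*(g^3 + 3*g^2 - 10*g - 24) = (g - 3)*(g - 1)*(g^2 + 6*g + 8) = (g - 3)*(g - 1)*(g + 2)*(g + 4)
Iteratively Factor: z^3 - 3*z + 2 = (z - 1)*(z^2 + z - 2) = (z - 1)*(z + 2)*(z - 1)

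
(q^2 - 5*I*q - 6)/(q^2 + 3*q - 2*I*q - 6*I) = (q - 3*I)/(q + 3)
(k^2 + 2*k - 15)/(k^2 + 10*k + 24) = (k^2 + 2*k - 15)/(k^2 + 10*k + 24)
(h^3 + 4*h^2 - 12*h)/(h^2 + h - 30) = h*(h - 2)/(h - 5)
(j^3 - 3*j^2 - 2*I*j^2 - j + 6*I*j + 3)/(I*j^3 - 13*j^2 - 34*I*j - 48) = (-I*j^2 + j*(-1 + 3*I) + 3)/(j^2 + 14*I*j - 48)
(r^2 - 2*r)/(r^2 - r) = (r - 2)/(r - 1)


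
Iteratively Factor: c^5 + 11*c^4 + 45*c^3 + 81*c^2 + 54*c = (c + 3)*(c^4 + 8*c^3 + 21*c^2 + 18*c) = (c + 3)^2*(c^3 + 5*c^2 + 6*c) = c*(c + 3)^2*(c^2 + 5*c + 6) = c*(c + 3)^3*(c + 2)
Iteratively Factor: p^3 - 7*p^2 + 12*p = (p - 4)*(p^2 - 3*p) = (p - 4)*(p - 3)*(p)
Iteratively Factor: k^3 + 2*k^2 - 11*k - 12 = (k + 1)*(k^2 + k - 12) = (k + 1)*(k + 4)*(k - 3)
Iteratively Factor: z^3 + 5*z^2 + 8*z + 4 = (z + 1)*(z^2 + 4*z + 4) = (z + 1)*(z + 2)*(z + 2)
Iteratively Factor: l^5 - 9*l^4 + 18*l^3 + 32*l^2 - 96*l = (l)*(l^4 - 9*l^3 + 18*l^2 + 32*l - 96) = l*(l + 2)*(l^3 - 11*l^2 + 40*l - 48) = l*(l - 4)*(l + 2)*(l^2 - 7*l + 12) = l*(l - 4)*(l - 3)*(l + 2)*(l - 4)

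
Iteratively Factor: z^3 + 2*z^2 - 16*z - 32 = (z + 4)*(z^2 - 2*z - 8) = (z + 2)*(z + 4)*(z - 4)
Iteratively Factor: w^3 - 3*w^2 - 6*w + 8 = (w + 2)*(w^2 - 5*w + 4) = (w - 1)*(w + 2)*(w - 4)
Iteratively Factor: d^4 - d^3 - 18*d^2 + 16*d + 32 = (d - 2)*(d^3 + d^2 - 16*d - 16) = (d - 4)*(d - 2)*(d^2 + 5*d + 4) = (d - 4)*(d - 2)*(d + 4)*(d + 1)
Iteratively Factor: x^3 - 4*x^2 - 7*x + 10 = (x - 5)*(x^2 + x - 2) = (x - 5)*(x - 1)*(x + 2)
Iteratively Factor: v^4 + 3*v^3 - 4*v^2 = (v)*(v^3 + 3*v^2 - 4*v) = v^2*(v^2 + 3*v - 4) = v^2*(v - 1)*(v + 4)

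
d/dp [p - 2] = 1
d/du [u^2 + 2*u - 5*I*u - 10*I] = 2*u + 2 - 5*I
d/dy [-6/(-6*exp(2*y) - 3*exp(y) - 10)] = (-72*exp(y) - 18)*exp(y)/(6*exp(2*y) + 3*exp(y) + 10)^2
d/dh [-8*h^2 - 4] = -16*h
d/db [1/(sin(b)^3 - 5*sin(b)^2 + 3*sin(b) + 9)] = (1 - 3*sin(b))*cos(b)/((sin(b) - 3)^3*(sin(b) + 1)^2)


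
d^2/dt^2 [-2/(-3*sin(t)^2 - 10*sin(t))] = 4*(-18*sin(t) - 45 - 23/sin(t) + 90/sin(t)^2 + 100/sin(t)^3)/(3*sin(t) + 10)^3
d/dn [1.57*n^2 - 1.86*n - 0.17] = 3.14*n - 1.86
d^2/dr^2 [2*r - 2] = 0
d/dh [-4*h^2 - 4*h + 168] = -8*h - 4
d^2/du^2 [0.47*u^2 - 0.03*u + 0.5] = 0.940000000000000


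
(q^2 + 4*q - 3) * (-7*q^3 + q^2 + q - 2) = -7*q^5 - 27*q^4 + 26*q^3 - q^2 - 11*q + 6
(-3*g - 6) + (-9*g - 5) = -12*g - 11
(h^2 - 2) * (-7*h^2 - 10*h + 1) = -7*h^4 - 10*h^3 + 15*h^2 + 20*h - 2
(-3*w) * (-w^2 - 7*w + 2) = 3*w^3 + 21*w^2 - 6*w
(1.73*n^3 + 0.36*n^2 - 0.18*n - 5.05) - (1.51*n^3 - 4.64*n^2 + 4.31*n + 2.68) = 0.22*n^3 + 5.0*n^2 - 4.49*n - 7.73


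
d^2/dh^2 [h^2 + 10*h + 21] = 2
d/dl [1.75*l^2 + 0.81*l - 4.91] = 3.5*l + 0.81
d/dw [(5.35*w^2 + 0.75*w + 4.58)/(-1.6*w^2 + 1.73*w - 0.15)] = (10.4555*w^2 + 13.051*w - 8.0359)/(2.56*w^4 - 5.536*w^3 + 3.4729*w^2 - 0.519*w + 0.0225)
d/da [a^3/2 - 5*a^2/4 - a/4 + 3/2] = 3*a^2/2 - 5*a/2 - 1/4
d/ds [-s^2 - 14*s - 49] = -2*s - 14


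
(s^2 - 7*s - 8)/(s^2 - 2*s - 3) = (s - 8)/(s - 3)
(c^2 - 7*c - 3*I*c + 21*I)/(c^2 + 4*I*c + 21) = (c - 7)/(c + 7*I)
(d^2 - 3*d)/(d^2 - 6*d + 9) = d/(d - 3)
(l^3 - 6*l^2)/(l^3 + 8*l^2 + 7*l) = l*(l - 6)/(l^2 + 8*l + 7)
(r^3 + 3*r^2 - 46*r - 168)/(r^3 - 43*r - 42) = (r + 4)/(r + 1)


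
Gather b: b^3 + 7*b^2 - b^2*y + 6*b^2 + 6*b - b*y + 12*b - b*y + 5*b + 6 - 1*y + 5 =b^3 + b^2*(13 - y) + b*(23 - 2*y) - y + 11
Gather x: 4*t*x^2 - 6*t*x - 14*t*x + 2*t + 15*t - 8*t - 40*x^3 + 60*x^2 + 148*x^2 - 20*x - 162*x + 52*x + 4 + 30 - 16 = 9*t - 40*x^3 + x^2*(4*t + 208) + x*(-20*t - 130) + 18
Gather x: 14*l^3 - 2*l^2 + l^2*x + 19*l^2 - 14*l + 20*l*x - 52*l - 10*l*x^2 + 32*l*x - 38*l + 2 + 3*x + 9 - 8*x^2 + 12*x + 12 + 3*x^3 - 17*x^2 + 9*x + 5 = 14*l^3 + 17*l^2 - 104*l + 3*x^3 + x^2*(-10*l - 25) + x*(l^2 + 52*l + 24) + 28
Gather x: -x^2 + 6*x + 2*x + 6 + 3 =-x^2 + 8*x + 9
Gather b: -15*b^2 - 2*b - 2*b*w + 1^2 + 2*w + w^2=-15*b^2 + b*(-2*w - 2) + w^2 + 2*w + 1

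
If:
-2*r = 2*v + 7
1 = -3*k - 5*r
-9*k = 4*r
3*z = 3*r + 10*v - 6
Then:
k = 4/33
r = -3/11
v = -71/22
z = -430/33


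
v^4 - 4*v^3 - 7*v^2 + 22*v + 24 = (v - 4)*(v - 3)*(v + 1)*(v + 2)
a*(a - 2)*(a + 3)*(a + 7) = a^4 + 8*a^3 + a^2 - 42*a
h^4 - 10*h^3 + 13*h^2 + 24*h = h*(h - 8)*(h - 3)*(h + 1)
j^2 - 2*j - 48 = (j - 8)*(j + 6)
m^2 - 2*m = m*(m - 2)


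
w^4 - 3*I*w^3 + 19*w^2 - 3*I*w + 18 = (w - 6*I)*(w - I)*(w + I)*(w + 3*I)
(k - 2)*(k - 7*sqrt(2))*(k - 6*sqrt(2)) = k^3 - 13*sqrt(2)*k^2 - 2*k^2 + 26*sqrt(2)*k + 84*k - 168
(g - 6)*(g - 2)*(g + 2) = g^3 - 6*g^2 - 4*g + 24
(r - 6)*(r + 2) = r^2 - 4*r - 12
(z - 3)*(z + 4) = z^2 + z - 12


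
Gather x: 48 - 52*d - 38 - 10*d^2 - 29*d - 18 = -10*d^2 - 81*d - 8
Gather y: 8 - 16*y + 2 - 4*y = 10 - 20*y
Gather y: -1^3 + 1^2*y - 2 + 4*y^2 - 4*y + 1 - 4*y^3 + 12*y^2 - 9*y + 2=-4*y^3 + 16*y^2 - 12*y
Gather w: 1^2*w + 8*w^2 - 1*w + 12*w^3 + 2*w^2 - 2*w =12*w^3 + 10*w^2 - 2*w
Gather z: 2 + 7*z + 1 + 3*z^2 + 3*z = 3*z^2 + 10*z + 3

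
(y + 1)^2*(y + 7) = y^3 + 9*y^2 + 15*y + 7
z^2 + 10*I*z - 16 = (z + 2*I)*(z + 8*I)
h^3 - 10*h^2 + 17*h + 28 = (h - 7)*(h - 4)*(h + 1)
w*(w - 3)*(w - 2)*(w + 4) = w^4 - w^3 - 14*w^2 + 24*w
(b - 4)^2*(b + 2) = b^3 - 6*b^2 + 32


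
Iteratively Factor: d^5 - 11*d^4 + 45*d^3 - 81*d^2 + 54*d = (d - 3)*(d^4 - 8*d^3 + 21*d^2 - 18*d) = (d - 3)^2*(d^3 - 5*d^2 + 6*d) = (d - 3)^2*(d - 2)*(d^2 - 3*d) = d*(d - 3)^2*(d - 2)*(d - 3)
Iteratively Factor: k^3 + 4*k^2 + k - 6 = (k + 2)*(k^2 + 2*k - 3) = (k + 2)*(k + 3)*(k - 1)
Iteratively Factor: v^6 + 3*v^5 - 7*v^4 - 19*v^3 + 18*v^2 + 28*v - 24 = (v + 2)*(v^5 + v^4 - 9*v^3 - v^2 + 20*v - 12) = (v - 1)*(v + 2)*(v^4 + 2*v^3 - 7*v^2 - 8*v + 12) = (v - 1)*(v + 2)^2*(v^3 - 7*v + 6) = (v - 1)*(v + 2)^2*(v + 3)*(v^2 - 3*v + 2) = (v - 2)*(v - 1)*(v + 2)^2*(v + 3)*(v - 1)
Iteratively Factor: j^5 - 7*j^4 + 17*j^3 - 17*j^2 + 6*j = (j - 1)*(j^4 - 6*j^3 + 11*j^2 - 6*j) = (j - 1)^2*(j^3 - 5*j^2 + 6*j) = j*(j - 1)^2*(j^2 - 5*j + 6) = j*(j - 2)*(j - 1)^2*(j - 3)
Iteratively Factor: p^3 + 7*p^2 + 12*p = (p)*(p^2 + 7*p + 12) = p*(p + 4)*(p + 3)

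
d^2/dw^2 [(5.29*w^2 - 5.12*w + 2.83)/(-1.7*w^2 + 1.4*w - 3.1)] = (4.41320000000002*w^3 + 118.1976*w^2 - 121.482*w - 38.4976)/(4.913*w^6 - 12.138*w^5 + 36.873*w^4 - 47.012*w^3 + 67.239*w^2 - 40.362*w + 29.791)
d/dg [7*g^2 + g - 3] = 14*g + 1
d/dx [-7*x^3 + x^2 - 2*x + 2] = -21*x^2 + 2*x - 2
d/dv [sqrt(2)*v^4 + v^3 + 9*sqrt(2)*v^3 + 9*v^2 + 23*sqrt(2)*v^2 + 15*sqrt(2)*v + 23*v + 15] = 4*sqrt(2)*v^3 + 3*v^2 + 27*sqrt(2)*v^2 + 18*v + 46*sqrt(2)*v + 15*sqrt(2) + 23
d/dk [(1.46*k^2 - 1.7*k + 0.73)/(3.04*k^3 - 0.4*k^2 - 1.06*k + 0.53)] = (-4.4384*k^4 + 10.336*k^3 - 8.8852*k^2 + 2.1316*k - 0.1272)/(9.2416*k^6 - 2.432*k^5 - 6.2848*k^4 + 4.0704*k^3 + 0.6996*k^2 - 1.1236*k + 0.2809)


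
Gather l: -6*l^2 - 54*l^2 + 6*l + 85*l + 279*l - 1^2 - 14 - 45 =-60*l^2 + 370*l - 60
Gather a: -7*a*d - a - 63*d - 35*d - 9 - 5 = a*(-7*d - 1) - 98*d - 14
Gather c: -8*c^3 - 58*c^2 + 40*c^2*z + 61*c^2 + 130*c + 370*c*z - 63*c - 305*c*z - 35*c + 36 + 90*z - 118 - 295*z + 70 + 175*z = -8*c^3 + c^2*(40*z + 3) + c*(65*z + 32) - 30*z - 12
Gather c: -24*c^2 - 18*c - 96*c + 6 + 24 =-24*c^2 - 114*c + 30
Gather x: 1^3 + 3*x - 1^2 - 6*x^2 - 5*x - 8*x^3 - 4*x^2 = -8*x^3 - 10*x^2 - 2*x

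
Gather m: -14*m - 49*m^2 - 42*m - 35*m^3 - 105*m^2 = -35*m^3 - 154*m^2 - 56*m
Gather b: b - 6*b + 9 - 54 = -5*b - 45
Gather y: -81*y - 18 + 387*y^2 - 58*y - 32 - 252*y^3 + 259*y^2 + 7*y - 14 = -252*y^3 + 646*y^2 - 132*y - 64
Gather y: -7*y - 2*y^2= -2*y^2 - 7*y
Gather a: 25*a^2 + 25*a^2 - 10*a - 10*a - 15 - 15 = 50*a^2 - 20*a - 30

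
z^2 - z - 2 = (z - 2)*(z + 1)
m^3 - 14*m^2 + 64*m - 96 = (m - 6)*(m - 4)^2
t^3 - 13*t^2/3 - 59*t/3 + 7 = (t - 7)*(t - 1/3)*(t + 3)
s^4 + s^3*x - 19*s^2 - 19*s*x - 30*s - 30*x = (s - 5)*(s + 2)*(s + 3)*(s + x)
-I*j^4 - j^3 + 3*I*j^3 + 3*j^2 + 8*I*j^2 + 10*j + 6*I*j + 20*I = (j - 5)*(j + 2)*(j - 2*I)*(-I*j + 1)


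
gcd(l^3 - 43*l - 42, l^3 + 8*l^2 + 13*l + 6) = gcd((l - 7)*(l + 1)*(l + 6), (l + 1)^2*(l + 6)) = l^2 + 7*l + 6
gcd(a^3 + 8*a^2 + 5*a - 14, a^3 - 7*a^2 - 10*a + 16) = a^2 + a - 2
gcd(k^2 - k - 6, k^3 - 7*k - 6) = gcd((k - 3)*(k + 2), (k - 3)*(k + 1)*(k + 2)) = k^2 - k - 6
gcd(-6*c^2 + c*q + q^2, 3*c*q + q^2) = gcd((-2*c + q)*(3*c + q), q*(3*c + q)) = 3*c + q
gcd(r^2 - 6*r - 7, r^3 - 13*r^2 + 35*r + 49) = r^2 - 6*r - 7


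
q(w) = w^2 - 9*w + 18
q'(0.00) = -9.00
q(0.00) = 18.00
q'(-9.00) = -27.00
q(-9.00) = 180.00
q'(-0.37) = -9.74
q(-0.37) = 21.47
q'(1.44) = -6.12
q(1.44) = 7.11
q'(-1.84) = -12.68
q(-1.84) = 37.95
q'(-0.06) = -9.12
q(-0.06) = 18.54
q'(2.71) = -3.58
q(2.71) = 0.95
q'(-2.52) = -14.04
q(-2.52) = 47.03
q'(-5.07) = -19.14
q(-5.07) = 89.33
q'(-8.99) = -26.98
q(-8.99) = 179.73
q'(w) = 2*w - 9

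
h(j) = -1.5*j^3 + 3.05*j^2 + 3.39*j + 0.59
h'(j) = -4.5*j^2 + 6.1*j + 3.39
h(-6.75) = 577.99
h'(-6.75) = -242.82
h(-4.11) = 142.32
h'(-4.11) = -97.70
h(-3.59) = 97.13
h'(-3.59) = -76.51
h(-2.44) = 32.27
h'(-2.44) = -38.29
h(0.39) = 2.29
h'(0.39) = 5.08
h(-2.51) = 35.02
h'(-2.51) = -40.27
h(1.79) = 7.83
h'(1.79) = -0.11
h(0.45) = 2.60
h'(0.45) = 5.22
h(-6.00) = 414.05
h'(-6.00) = -195.21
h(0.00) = 0.59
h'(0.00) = 3.39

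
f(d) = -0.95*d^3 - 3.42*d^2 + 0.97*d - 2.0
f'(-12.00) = -327.35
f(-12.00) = 1135.48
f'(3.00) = -45.20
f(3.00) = -55.52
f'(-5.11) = -38.50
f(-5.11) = 30.50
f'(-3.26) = -7.02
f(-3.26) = -8.59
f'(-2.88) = -2.97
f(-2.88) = -10.47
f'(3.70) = -63.35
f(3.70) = -93.35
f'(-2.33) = 1.43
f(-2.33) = -10.81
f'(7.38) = -204.73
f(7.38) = -562.96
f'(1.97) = -23.57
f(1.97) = -20.62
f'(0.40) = -2.22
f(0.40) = -2.22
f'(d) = -2.85*d^2 - 6.84*d + 0.97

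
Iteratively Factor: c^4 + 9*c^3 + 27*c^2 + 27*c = (c + 3)*(c^3 + 6*c^2 + 9*c) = (c + 3)^2*(c^2 + 3*c) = c*(c + 3)^2*(c + 3)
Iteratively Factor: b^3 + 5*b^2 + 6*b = (b)*(b^2 + 5*b + 6) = b*(b + 2)*(b + 3)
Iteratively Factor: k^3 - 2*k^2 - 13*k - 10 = (k + 1)*(k^2 - 3*k - 10) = (k + 1)*(k + 2)*(k - 5)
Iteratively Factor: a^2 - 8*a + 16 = (a - 4)*(a - 4)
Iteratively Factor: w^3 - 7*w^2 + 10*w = (w)*(w^2 - 7*w + 10) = w*(w - 5)*(w - 2)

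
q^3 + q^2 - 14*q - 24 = (q - 4)*(q + 2)*(q + 3)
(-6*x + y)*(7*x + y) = -42*x^2 + x*y + y^2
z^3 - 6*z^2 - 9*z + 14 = (z - 7)*(z - 1)*(z + 2)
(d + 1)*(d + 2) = d^2 + 3*d + 2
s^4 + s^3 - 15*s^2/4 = s^2*(s - 3/2)*(s + 5/2)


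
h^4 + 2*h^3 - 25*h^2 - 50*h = h*(h - 5)*(h + 2)*(h + 5)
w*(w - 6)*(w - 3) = w^3 - 9*w^2 + 18*w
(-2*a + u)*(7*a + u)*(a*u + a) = -14*a^3*u - 14*a^3 + 5*a^2*u^2 + 5*a^2*u + a*u^3 + a*u^2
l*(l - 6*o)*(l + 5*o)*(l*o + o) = l^4*o - l^3*o^2 + l^3*o - 30*l^2*o^3 - l^2*o^2 - 30*l*o^3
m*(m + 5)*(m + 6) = m^3 + 11*m^2 + 30*m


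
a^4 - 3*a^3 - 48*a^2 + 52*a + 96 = (a - 8)*(a - 2)*(a + 1)*(a + 6)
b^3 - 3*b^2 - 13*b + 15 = (b - 5)*(b - 1)*(b + 3)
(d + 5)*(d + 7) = d^2 + 12*d + 35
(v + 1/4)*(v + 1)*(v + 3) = v^3 + 17*v^2/4 + 4*v + 3/4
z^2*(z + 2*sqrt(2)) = z^3 + 2*sqrt(2)*z^2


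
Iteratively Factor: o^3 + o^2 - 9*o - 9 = (o - 3)*(o^2 + 4*o + 3) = (o - 3)*(o + 3)*(o + 1)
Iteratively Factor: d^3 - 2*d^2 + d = (d)*(d^2 - 2*d + 1) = d*(d - 1)*(d - 1)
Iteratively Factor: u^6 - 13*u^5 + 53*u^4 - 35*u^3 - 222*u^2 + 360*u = (u - 3)*(u^5 - 10*u^4 + 23*u^3 + 34*u^2 - 120*u) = (u - 4)*(u - 3)*(u^4 - 6*u^3 - u^2 + 30*u) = u*(u - 4)*(u - 3)*(u^3 - 6*u^2 - u + 30) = u*(u - 4)*(u - 3)^2*(u^2 - 3*u - 10) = u*(u - 5)*(u - 4)*(u - 3)^2*(u + 2)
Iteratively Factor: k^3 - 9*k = (k - 3)*(k^2 + 3*k) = k*(k - 3)*(k + 3)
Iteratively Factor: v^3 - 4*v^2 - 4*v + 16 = (v - 4)*(v^2 - 4) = (v - 4)*(v + 2)*(v - 2)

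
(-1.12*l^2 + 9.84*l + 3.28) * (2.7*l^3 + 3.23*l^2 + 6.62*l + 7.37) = -3.024*l^5 + 22.9504*l^4 + 33.2248*l^3 + 67.4808*l^2 + 94.2344*l + 24.1736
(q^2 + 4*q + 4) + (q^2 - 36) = 2*q^2 + 4*q - 32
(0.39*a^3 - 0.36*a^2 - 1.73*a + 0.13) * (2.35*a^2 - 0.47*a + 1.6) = 0.9165*a^5 - 1.0293*a^4 - 3.2723*a^3 + 0.5426*a^2 - 2.8291*a + 0.208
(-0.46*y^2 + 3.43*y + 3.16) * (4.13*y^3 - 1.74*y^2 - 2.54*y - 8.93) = -1.8998*y^5 + 14.9663*y^4 + 8.251*y^3 - 10.1028*y^2 - 38.6563*y - 28.2188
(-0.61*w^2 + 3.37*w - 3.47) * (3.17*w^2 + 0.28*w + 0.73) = -1.9337*w^4 + 10.5121*w^3 - 10.5016*w^2 + 1.4885*w - 2.5331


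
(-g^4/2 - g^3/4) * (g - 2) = -g^5/2 + 3*g^4/4 + g^3/2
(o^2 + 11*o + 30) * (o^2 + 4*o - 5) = o^4 + 15*o^3 + 69*o^2 + 65*o - 150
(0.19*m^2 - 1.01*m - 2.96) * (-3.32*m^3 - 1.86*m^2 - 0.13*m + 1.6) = -0.6308*m^5 + 2.9998*m^4 + 11.6811*m^3 + 5.9409*m^2 - 1.2312*m - 4.736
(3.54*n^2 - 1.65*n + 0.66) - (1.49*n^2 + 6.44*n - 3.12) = 2.05*n^2 - 8.09*n + 3.78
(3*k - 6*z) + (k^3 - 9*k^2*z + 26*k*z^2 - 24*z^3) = k^3 - 9*k^2*z + 26*k*z^2 + 3*k - 24*z^3 - 6*z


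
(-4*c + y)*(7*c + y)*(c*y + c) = -28*c^3*y - 28*c^3 + 3*c^2*y^2 + 3*c^2*y + c*y^3 + c*y^2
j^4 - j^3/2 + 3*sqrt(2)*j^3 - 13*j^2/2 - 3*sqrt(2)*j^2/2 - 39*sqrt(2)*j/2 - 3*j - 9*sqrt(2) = (j - 3)*(j + 1/2)*(j + 2)*(j + 3*sqrt(2))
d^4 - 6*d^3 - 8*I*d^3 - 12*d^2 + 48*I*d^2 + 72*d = d*(d - 6)*(d - 6*I)*(d - 2*I)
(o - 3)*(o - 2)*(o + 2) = o^3 - 3*o^2 - 4*o + 12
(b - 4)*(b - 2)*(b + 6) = b^3 - 28*b + 48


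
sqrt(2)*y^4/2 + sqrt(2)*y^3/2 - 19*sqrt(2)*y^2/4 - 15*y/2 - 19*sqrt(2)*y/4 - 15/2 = (y + 1)*(y - 5*sqrt(2)/2)*(y + 3*sqrt(2)/2)*(sqrt(2)*y/2 + 1)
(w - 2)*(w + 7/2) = w^2 + 3*w/2 - 7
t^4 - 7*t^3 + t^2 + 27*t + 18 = (t - 6)*(t - 3)*(t + 1)^2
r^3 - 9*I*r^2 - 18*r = r*(r - 6*I)*(r - 3*I)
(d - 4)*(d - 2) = d^2 - 6*d + 8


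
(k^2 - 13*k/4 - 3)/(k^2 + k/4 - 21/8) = 2*(4*k^2 - 13*k - 12)/(8*k^2 + 2*k - 21)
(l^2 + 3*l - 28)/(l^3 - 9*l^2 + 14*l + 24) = (l + 7)/(l^2 - 5*l - 6)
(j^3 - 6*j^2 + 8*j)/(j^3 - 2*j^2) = (j - 4)/j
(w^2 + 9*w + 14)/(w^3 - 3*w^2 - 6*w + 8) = (w + 7)/(w^2 - 5*w + 4)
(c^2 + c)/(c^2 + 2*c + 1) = c/(c + 1)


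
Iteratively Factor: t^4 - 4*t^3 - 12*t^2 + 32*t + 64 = (t + 2)*(t^3 - 6*t^2 + 32) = (t + 2)^2*(t^2 - 8*t + 16) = (t - 4)*(t + 2)^2*(t - 4)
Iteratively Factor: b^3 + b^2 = (b)*(b^2 + b) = b^2*(b + 1)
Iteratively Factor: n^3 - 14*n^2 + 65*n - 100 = (n - 4)*(n^2 - 10*n + 25) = (n - 5)*(n - 4)*(n - 5)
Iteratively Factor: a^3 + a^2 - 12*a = (a)*(a^2 + a - 12) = a*(a - 3)*(a + 4)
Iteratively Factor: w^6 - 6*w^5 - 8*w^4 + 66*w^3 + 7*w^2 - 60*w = (w - 5)*(w^5 - w^4 - 13*w^3 + w^2 + 12*w) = w*(w - 5)*(w^4 - w^3 - 13*w^2 + w + 12) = w*(w - 5)*(w - 1)*(w^3 - 13*w - 12) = w*(w - 5)*(w - 1)*(w + 1)*(w^2 - w - 12) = w*(w - 5)*(w - 1)*(w + 1)*(w + 3)*(w - 4)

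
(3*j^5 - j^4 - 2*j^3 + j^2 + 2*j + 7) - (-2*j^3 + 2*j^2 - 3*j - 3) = 3*j^5 - j^4 - j^2 + 5*j + 10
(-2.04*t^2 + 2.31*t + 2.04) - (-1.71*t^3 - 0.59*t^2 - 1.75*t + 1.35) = 1.71*t^3 - 1.45*t^2 + 4.06*t + 0.69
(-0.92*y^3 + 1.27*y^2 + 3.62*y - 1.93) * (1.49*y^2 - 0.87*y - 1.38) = -1.3708*y^5 + 2.6927*y^4 + 5.5585*y^3 - 7.7777*y^2 - 3.3165*y + 2.6634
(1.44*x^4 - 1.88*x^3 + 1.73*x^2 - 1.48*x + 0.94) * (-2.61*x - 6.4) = -3.7584*x^5 - 4.3092*x^4 + 7.5167*x^3 - 7.2092*x^2 + 7.0186*x - 6.016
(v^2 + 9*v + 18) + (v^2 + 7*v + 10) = 2*v^2 + 16*v + 28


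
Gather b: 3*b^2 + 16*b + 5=3*b^2 + 16*b + 5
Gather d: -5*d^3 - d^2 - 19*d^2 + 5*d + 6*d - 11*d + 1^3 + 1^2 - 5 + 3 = -5*d^3 - 20*d^2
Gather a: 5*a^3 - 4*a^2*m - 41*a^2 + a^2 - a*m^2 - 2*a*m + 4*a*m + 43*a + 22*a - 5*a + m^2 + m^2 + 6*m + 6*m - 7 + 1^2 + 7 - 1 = 5*a^3 + a^2*(-4*m - 40) + a*(-m^2 + 2*m + 60) + 2*m^2 + 12*m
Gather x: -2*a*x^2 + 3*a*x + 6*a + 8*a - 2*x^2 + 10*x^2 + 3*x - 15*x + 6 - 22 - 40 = 14*a + x^2*(8 - 2*a) + x*(3*a - 12) - 56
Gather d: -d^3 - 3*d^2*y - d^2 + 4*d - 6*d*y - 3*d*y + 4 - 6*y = -d^3 + d^2*(-3*y - 1) + d*(4 - 9*y) - 6*y + 4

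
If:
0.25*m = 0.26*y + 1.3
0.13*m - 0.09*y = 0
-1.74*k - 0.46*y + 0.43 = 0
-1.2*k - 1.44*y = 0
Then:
No Solution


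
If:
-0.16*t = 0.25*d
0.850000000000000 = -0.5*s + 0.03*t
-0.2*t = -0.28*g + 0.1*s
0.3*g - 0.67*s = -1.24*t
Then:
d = 0.43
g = -1.10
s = -1.74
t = -0.67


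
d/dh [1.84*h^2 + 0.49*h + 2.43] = 3.68*h + 0.49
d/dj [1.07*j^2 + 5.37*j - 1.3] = 2.14*j + 5.37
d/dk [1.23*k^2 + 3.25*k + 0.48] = 2.46*k + 3.25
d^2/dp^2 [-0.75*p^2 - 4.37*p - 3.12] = -1.50000000000000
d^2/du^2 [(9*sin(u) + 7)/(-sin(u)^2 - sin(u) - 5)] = (9*sin(u)^5 + 19*sin(u)^4 - 267*sin(u)^3 - 220*sin(u)^2 + 418*sin(u) + 146)/(sin(u)^2 + sin(u) + 5)^3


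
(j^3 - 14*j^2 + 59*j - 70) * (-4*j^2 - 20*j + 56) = -4*j^5 + 36*j^4 + 100*j^3 - 1684*j^2 + 4704*j - 3920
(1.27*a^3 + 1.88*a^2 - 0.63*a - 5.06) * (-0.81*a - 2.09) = -1.0287*a^4 - 4.1771*a^3 - 3.4189*a^2 + 5.4153*a + 10.5754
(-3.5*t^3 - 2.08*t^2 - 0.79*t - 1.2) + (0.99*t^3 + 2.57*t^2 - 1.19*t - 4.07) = -2.51*t^3 + 0.49*t^2 - 1.98*t - 5.27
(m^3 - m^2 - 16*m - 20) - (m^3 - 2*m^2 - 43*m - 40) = m^2 + 27*m + 20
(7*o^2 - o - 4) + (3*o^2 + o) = 10*o^2 - 4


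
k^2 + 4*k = k*(k + 4)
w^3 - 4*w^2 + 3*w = w*(w - 3)*(w - 1)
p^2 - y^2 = (p - y)*(p + y)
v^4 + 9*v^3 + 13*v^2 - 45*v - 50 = (v - 2)*(v + 1)*(v + 5)^2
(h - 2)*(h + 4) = h^2 + 2*h - 8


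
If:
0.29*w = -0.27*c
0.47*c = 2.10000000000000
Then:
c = 4.47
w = -4.16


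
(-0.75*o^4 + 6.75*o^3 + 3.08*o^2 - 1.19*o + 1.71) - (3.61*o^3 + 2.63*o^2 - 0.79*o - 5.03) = -0.75*o^4 + 3.14*o^3 + 0.45*o^2 - 0.4*o + 6.74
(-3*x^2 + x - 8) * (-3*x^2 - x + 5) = 9*x^4 + 8*x^2 + 13*x - 40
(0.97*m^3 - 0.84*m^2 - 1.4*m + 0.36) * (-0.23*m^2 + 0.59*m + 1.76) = -0.2231*m^5 + 0.7655*m^4 + 1.5336*m^3 - 2.3872*m^2 - 2.2516*m + 0.6336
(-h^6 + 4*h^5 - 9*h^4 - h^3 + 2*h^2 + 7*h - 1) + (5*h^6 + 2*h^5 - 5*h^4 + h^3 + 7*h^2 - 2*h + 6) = 4*h^6 + 6*h^5 - 14*h^4 + 9*h^2 + 5*h + 5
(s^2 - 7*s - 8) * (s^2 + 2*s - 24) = s^4 - 5*s^3 - 46*s^2 + 152*s + 192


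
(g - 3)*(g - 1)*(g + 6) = g^3 + 2*g^2 - 21*g + 18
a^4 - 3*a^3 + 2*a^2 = a^2*(a - 2)*(a - 1)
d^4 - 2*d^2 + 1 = (d - 1)^2*(d + 1)^2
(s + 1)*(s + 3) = s^2 + 4*s + 3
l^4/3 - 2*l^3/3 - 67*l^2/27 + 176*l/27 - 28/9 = (l/3 + 1)*(l - 7/3)*(l - 2)*(l - 2/3)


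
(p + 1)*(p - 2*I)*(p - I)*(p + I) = p^4 + p^3 - 2*I*p^3 + p^2 - 2*I*p^2 + p - 2*I*p - 2*I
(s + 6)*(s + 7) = s^2 + 13*s + 42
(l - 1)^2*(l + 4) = l^3 + 2*l^2 - 7*l + 4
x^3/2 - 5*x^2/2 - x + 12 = (x/2 + 1)*(x - 4)*(x - 3)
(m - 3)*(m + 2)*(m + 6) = m^3 + 5*m^2 - 12*m - 36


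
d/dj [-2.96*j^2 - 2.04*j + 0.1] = -5.92*j - 2.04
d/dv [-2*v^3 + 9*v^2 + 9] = 6*v*(3 - v)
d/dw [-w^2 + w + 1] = 1 - 2*w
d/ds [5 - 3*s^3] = -9*s^2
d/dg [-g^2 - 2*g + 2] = -2*g - 2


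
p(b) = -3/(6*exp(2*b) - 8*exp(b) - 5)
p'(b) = -3*(-12*exp(2*b) + 8*exp(b))/(6*exp(2*b) - 8*exp(b) - 5)^2 = (36*exp(b) - 24)*exp(b)/(-6*exp(2*b) + 8*exp(b) + 5)^2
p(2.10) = -0.01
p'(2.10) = 0.02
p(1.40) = -0.05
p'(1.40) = 0.13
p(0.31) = 0.63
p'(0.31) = 1.51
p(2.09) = -0.01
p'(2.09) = 0.02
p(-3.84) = 0.58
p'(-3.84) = -0.02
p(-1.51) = 0.46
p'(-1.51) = -0.08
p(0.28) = 0.59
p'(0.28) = 1.21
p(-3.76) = 0.58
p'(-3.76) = -0.02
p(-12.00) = 0.60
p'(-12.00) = 0.00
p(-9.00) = 0.60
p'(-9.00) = 0.00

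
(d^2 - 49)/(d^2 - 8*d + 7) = (d + 7)/(d - 1)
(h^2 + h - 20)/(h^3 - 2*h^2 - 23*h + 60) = 1/(h - 3)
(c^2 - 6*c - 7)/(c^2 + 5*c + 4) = (c - 7)/(c + 4)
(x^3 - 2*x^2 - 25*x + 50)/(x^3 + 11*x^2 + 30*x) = (x^2 - 7*x + 10)/(x*(x + 6))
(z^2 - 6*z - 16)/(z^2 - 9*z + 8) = (z + 2)/(z - 1)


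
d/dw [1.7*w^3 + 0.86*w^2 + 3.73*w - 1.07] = 5.1*w^2 + 1.72*w + 3.73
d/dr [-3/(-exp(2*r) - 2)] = -6*exp(2*r)/(exp(2*r) + 2)^2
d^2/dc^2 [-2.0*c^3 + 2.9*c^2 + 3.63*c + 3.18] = 5.8 - 12.0*c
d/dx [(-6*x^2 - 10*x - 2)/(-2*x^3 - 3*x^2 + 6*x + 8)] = 2*(-6*x^4 - 20*x^3 - 39*x^2 - 54*x - 34)/(4*x^6 + 12*x^5 - 15*x^4 - 68*x^3 - 12*x^2 + 96*x + 64)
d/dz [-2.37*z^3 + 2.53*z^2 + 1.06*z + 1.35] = -7.11*z^2 + 5.06*z + 1.06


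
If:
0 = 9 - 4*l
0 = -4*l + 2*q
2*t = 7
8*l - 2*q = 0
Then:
No Solution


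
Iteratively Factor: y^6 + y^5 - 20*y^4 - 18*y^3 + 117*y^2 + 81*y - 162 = (y - 1)*(y^5 + 2*y^4 - 18*y^3 - 36*y^2 + 81*y + 162) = (y - 3)*(y - 1)*(y^4 + 5*y^3 - 3*y^2 - 45*y - 54) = (y - 3)*(y - 1)*(y + 3)*(y^3 + 2*y^2 - 9*y - 18) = (y - 3)^2*(y - 1)*(y + 3)*(y^2 + 5*y + 6) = (y - 3)^2*(y - 1)*(y + 2)*(y + 3)*(y + 3)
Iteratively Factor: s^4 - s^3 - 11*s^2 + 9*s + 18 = (s + 3)*(s^3 - 4*s^2 + s + 6) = (s - 2)*(s + 3)*(s^2 - 2*s - 3) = (s - 2)*(s + 1)*(s + 3)*(s - 3)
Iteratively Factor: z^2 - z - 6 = (z + 2)*(z - 3)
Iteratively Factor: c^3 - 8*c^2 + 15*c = (c - 5)*(c^2 - 3*c) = c*(c - 5)*(c - 3)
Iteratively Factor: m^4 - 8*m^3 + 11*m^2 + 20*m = (m - 4)*(m^3 - 4*m^2 - 5*m) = (m - 5)*(m - 4)*(m^2 + m) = m*(m - 5)*(m - 4)*(m + 1)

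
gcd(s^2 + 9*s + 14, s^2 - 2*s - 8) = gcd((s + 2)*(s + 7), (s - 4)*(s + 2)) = s + 2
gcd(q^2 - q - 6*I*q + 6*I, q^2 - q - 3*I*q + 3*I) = q - 1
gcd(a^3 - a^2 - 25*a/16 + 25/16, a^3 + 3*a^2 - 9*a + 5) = a - 1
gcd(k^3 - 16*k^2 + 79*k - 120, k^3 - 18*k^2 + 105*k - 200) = k^2 - 13*k + 40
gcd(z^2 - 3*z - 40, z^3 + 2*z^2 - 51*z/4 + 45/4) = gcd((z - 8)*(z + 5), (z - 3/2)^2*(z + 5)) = z + 5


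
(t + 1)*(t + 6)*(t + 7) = t^3 + 14*t^2 + 55*t + 42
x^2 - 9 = (x - 3)*(x + 3)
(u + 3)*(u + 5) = u^2 + 8*u + 15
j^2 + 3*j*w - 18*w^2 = (j - 3*w)*(j + 6*w)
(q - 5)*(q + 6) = q^2 + q - 30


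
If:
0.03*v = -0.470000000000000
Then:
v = -15.67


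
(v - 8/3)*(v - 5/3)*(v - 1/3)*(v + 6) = v^4 + 4*v^3/3 - 199*v^2/9 + 914*v/27 - 80/9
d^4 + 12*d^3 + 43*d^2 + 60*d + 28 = (d + 1)*(d + 2)^2*(d + 7)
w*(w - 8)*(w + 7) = w^3 - w^2 - 56*w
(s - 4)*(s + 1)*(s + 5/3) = s^3 - 4*s^2/3 - 9*s - 20/3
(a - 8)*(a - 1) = a^2 - 9*a + 8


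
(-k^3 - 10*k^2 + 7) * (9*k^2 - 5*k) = -9*k^5 - 85*k^4 + 50*k^3 + 63*k^2 - 35*k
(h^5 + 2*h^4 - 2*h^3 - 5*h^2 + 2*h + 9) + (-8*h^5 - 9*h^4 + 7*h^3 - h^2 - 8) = -7*h^5 - 7*h^4 + 5*h^3 - 6*h^2 + 2*h + 1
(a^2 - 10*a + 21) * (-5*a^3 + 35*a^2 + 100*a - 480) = -5*a^5 + 85*a^4 - 355*a^3 - 745*a^2 + 6900*a - 10080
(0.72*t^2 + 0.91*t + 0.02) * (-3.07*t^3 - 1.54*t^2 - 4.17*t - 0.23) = -2.2104*t^5 - 3.9025*t^4 - 4.4652*t^3 - 3.9911*t^2 - 0.2927*t - 0.0046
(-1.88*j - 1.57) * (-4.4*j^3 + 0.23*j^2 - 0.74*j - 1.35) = 8.272*j^4 + 6.4756*j^3 + 1.0301*j^2 + 3.6998*j + 2.1195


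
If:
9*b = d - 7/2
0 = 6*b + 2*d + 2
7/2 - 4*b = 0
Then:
No Solution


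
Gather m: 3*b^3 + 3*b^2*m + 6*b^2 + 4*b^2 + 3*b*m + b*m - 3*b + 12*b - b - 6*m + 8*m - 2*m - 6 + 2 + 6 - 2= 3*b^3 + 10*b^2 + 8*b + m*(3*b^2 + 4*b)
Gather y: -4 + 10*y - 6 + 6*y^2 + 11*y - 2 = 6*y^2 + 21*y - 12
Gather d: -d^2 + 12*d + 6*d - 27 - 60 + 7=-d^2 + 18*d - 80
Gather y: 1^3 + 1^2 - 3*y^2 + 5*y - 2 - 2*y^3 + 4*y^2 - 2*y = -2*y^3 + y^2 + 3*y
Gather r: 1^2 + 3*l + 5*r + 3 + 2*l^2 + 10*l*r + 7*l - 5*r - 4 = 2*l^2 + 10*l*r + 10*l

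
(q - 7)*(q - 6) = q^2 - 13*q + 42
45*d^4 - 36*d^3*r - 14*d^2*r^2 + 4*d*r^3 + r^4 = (-3*d + r)*(-d + r)*(3*d + r)*(5*d + r)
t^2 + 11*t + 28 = (t + 4)*(t + 7)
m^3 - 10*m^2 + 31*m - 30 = (m - 5)*(m - 3)*(m - 2)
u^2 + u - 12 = (u - 3)*(u + 4)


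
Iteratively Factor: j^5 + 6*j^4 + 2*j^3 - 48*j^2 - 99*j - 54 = (j + 3)*(j^4 + 3*j^3 - 7*j^2 - 27*j - 18) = (j - 3)*(j + 3)*(j^3 + 6*j^2 + 11*j + 6) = (j - 3)*(j + 2)*(j + 3)*(j^2 + 4*j + 3) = (j - 3)*(j + 2)*(j + 3)^2*(j + 1)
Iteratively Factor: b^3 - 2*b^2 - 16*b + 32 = (b - 4)*(b^2 + 2*b - 8) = (b - 4)*(b - 2)*(b + 4)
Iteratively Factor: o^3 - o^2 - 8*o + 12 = (o - 2)*(o^2 + o - 6) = (o - 2)*(o + 3)*(o - 2)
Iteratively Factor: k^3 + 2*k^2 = (k)*(k^2 + 2*k) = k*(k + 2)*(k)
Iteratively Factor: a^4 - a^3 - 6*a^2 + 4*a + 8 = (a + 1)*(a^3 - 2*a^2 - 4*a + 8) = (a + 1)*(a + 2)*(a^2 - 4*a + 4) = (a - 2)*(a + 1)*(a + 2)*(a - 2)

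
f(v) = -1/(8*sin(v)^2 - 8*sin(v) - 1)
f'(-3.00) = 122.20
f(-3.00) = -3.47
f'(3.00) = 1.47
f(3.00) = 0.51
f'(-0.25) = -5.37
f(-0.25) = -0.68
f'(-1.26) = -0.04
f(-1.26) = -0.07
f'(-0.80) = -0.17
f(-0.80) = -0.11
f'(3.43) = 3.26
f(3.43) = -0.52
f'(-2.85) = 3.14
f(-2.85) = -0.51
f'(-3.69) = -0.03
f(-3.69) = 0.33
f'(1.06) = 0.81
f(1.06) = 0.53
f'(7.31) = 0.75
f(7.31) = 0.50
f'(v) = -(-16*sin(v)*cos(v) + 8*cos(v))/(8*sin(v)^2 - 8*sin(v) - 1)^2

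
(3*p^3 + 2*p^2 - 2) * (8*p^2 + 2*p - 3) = 24*p^5 + 22*p^4 - 5*p^3 - 22*p^2 - 4*p + 6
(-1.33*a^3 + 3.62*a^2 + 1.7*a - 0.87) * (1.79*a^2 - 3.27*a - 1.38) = -2.3807*a^5 + 10.8289*a^4 - 6.959*a^3 - 12.1119*a^2 + 0.4989*a + 1.2006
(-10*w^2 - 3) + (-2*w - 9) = -10*w^2 - 2*w - 12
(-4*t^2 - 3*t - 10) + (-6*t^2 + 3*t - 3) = -10*t^2 - 13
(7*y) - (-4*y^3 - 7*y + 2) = 4*y^3 + 14*y - 2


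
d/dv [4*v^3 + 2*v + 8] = 12*v^2 + 2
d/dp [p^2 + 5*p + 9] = 2*p + 5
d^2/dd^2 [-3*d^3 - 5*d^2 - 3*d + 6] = -18*d - 10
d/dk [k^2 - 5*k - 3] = 2*k - 5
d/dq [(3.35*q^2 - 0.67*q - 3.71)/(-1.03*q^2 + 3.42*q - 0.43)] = (10.7669*q^2 - 10.5236*q + 12.9763)/(1.0609*q^4 - 7.0452*q^3 + 12.5822*q^2 - 2.9412*q + 0.1849)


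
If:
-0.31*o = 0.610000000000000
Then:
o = -1.97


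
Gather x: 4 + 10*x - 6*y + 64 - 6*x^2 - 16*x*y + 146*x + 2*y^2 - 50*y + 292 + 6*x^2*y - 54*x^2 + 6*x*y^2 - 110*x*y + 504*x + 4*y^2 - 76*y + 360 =x^2*(6*y - 60) + x*(6*y^2 - 126*y + 660) + 6*y^2 - 132*y + 720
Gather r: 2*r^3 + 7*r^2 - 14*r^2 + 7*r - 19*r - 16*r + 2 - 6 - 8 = 2*r^3 - 7*r^2 - 28*r - 12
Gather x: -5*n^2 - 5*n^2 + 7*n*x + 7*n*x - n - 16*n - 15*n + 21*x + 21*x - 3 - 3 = -10*n^2 - 32*n + x*(14*n + 42) - 6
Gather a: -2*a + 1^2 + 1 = 2 - 2*a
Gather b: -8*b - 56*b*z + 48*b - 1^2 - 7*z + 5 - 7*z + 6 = b*(40 - 56*z) - 14*z + 10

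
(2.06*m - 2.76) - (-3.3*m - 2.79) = 5.36*m + 0.0300000000000002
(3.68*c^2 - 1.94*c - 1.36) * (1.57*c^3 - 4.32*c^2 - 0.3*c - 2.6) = 5.7776*c^5 - 18.9434*c^4 + 5.1416*c^3 - 3.1108*c^2 + 5.452*c + 3.536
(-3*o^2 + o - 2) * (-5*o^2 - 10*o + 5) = 15*o^4 + 25*o^3 - 15*o^2 + 25*o - 10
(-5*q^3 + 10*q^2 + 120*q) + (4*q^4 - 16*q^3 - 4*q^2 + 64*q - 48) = 4*q^4 - 21*q^3 + 6*q^2 + 184*q - 48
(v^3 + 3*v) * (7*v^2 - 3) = 7*v^5 + 18*v^3 - 9*v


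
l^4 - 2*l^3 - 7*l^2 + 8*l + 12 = (l - 3)*(l - 2)*(l + 1)*(l + 2)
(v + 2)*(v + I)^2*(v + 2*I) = v^4 + 2*v^3 + 4*I*v^3 - 5*v^2 + 8*I*v^2 - 10*v - 2*I*v - 4*I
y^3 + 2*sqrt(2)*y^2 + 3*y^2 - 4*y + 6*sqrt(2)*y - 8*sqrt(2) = (y - 1)*(y + 4)*(y + 2*sqrt(2))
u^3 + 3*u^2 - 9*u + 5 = (u - 1)^2*(u + 5)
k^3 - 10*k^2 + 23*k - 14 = (k - 7)*(k - 2)*(k - 1)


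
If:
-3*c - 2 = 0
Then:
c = -2/3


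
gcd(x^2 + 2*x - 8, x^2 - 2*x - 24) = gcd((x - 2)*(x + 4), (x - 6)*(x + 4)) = x + 4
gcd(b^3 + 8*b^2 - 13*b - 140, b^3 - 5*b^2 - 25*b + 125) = b + 5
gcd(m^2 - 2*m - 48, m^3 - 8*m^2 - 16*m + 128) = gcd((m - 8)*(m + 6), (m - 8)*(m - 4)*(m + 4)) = m - 8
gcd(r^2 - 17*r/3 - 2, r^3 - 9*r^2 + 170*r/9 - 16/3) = r - 6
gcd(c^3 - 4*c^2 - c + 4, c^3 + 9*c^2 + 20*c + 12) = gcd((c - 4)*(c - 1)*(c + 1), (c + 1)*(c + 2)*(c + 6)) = c + 1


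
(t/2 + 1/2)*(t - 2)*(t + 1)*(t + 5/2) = t^4/2 + 5*t^3/4 - 3*t^2/2 - 19*t/4 - 5/2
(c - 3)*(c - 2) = c^2 - 5*c + 6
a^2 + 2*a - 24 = (a - 4)*(a + 6)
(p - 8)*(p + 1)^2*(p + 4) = p^4 - 2*p^3 - 39*p^2 - 68*p - 32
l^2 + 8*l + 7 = (l + 1)*(l + 7)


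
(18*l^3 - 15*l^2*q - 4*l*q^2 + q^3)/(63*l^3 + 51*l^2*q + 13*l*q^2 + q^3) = (6*l^2 - 7*l*q + q^2)/(21*l^2 + 10*l*q + q^2)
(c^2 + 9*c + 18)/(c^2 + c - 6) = (c + 6)/(c - 2)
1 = 1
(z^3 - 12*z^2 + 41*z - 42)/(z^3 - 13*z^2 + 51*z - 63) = (z - 2)/(z - 3)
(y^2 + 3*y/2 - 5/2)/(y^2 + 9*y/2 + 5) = (y - 1)/(y + 2)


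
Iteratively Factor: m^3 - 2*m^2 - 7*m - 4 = (m + 1)*(m^2 - 3*m - 4) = (m - 4)*(m + 1)*(m + 1)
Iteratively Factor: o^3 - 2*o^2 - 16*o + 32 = (o - 4)*(o^2 + 2*o - 8) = (o - 4)*(o + 4)*(o - 2)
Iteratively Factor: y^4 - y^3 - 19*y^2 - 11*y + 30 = (y + 2)*(y^3 - 3*y^2 - 13*y + 15) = (y + 2)*(y + 3)*(y^2 - 6*y + 5) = (y - 1)*(y + 2)*(y + 3)*(y - 5)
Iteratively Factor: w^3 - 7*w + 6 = (w + 3)*(w^2 - 3*w + 2) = (w - 1)*(w + 3)*(w - 2)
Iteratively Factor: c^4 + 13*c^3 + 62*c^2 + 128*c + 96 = (c + 4)*(c^3 + 9*c^2 + 26*c + 24) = (c + 4)^2*(c^2 + 5*c + 6) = (c + 3)*(c + 4)^2*(c + 2)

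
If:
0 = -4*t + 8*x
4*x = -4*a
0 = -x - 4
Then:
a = 4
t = -8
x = -4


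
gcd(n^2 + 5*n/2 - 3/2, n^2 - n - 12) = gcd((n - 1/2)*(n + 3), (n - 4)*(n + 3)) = n + 3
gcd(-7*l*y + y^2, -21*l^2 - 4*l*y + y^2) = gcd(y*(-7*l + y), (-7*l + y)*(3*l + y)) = -7*l + y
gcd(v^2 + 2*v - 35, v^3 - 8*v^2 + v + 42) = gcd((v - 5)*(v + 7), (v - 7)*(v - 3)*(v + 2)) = 1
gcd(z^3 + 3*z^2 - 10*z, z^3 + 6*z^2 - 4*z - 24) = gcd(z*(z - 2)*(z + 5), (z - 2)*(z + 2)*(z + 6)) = z - 2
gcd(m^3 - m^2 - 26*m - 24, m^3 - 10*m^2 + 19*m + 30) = m^2 - 5*m - 6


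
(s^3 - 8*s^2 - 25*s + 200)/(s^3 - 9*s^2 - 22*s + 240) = (s - 5)/(s - 6)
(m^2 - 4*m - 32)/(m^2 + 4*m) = (m - 8)/m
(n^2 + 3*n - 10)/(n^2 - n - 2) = (n + 5)/(n + 1)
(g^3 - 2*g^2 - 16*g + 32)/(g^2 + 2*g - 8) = g - 4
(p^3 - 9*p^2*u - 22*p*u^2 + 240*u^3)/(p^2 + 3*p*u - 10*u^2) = (p^2 - 14*p*u + 48*u^2)/(p - 2*u)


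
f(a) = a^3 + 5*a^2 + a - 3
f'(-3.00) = -2.00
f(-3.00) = 12.00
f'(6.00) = 169.00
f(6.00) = 399.00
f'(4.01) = 89.34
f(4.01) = 145.89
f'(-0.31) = -1.81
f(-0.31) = -2.86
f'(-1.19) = -6.65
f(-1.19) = 1.21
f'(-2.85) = -3.13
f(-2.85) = 11.61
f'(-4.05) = 9.71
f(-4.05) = 8.53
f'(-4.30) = 13.47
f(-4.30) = 5.64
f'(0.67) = 9.05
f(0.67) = 0.22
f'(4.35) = 101.27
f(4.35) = 178.28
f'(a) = 3*a^2 + 10*a + 1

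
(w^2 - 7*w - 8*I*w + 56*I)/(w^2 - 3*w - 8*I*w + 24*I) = (w - 7)/(w - 3)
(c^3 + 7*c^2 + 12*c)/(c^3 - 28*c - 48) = c*(c + 3)/(c^2 - 4*c - 12)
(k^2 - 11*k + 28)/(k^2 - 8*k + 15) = (k^2 - 11*k + 28)/(k^2 - 8*k + 15)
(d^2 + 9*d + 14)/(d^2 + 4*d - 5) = (d^2 + 9*d + 14)/(d^2 + 4*d - 5)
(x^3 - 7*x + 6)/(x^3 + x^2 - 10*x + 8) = (x + 3)/(x + 4)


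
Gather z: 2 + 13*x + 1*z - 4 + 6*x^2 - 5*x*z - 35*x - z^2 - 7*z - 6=6*x^2 - 22*x - z^2 + z*(-5*x - 6) - 8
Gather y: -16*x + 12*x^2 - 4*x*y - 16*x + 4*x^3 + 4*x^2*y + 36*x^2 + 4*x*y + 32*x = 4*x^3 + 4*x^2*y + 48*x^2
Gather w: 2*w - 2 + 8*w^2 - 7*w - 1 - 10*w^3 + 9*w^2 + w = -10*w^3 + 17*w^2 - 4*w - 3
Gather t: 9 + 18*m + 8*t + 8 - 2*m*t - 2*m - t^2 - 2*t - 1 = 16*m - t^2 + t*(6 - 2*m) + 16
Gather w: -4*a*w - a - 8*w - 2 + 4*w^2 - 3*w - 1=-a + 4*w^2 + w*(-4*a - 11) - 3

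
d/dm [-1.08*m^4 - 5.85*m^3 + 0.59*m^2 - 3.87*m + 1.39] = -4.32*m^3 - 17.55*m^2 + 1.18*m - 3.87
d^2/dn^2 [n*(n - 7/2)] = 2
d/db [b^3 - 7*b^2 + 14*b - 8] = 3*b^2 - 14*b + 14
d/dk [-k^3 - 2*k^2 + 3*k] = -3*k^2 - 4*k + 3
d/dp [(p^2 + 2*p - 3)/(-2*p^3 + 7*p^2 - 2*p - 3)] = 2*(p^2 + 6*p - 6)/(4*p^4 - 20*p^3 + 13*p^2 + 30*p + 9)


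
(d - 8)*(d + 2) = d^2 - 6*d - 16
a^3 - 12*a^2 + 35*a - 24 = (a - 8)*(a - 3)*(a - 1)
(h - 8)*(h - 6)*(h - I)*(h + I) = h^4 - 14*h^3 + 49*h^2 - 14*h + 48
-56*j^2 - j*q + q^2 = (-8*j + q)*(7*j + q)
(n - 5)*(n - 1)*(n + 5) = n^3 - n^2 - 25*n + 25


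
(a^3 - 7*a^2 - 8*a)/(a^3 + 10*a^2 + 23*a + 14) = a*(a - 8)/(a^2 + 9*a + 14)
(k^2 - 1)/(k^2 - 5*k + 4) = (k + 1)/(k - 4)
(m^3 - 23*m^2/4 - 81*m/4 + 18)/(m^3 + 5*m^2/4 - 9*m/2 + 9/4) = (m - 8)/(m - 1)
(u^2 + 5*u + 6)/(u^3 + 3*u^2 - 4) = (u + 3)/(u^2 + u - 2)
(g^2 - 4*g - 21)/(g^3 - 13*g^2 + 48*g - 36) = (g^2 - 4*g - 21)/(g^3 - 13*g^2 + 48*g - 36)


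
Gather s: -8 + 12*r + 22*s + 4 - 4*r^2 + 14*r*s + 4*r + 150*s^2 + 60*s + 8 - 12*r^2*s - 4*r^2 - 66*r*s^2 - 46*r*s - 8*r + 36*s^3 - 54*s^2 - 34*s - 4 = -8*r^2 + 8*r + 36*s^3 + s^2*(96 - 66*r) + s*(-12*r^2 - 32*r + 48)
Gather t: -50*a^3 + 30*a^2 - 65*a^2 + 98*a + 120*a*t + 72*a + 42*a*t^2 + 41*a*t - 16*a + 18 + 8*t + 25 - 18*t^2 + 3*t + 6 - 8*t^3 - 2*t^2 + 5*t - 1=-50*a^3 - 35*a^2 + 154*a - 8*t^3 + t^2*(42*a - 20) + t*(161*a + 16) + 48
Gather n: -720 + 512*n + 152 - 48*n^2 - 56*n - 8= -48*n^2 + 456*n - 576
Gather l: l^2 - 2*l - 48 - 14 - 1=l^2 - 2*l - 63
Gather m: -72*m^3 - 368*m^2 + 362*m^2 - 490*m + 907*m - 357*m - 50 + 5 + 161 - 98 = -72*m^3 - 6*m^2 + 60*m + 18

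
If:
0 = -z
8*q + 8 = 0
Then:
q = -1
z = 0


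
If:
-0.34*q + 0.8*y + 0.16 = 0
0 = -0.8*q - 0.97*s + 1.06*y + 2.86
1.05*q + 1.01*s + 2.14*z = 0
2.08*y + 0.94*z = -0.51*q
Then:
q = 1.49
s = 2.19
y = 0.43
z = -1.77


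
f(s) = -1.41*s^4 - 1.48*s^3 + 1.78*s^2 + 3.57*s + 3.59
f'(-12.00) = 9067.41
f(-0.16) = 3.07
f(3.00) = -123.85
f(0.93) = 6.20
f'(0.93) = -1.50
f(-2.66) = -36.05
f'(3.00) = -177.99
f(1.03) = 5.95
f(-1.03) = 1.83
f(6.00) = -2057.95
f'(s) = -5.64*s^3 - 4.44*s^2 + 3.56*s + 3.57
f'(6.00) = -1353.15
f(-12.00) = -26463.25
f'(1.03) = -3.64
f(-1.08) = 1.76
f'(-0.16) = 2.91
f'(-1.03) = 1.36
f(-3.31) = -104.30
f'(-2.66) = 68.84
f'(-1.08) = 1.65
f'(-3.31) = 147.67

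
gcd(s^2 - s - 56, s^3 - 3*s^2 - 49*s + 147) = s + 7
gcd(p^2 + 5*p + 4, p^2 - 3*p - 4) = p + 1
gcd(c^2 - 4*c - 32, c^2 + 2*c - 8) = c + 4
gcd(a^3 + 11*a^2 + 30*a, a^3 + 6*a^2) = a^2 + 6*a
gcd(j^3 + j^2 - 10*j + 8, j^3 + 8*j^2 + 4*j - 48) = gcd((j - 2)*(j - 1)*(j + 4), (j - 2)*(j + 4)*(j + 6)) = j^2 + 2*j - 8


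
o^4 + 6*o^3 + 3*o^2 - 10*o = o*(o - 1)*(o + 2)*(o + 5)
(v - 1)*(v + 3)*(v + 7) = v^3 + 9*v^2 + 11*v - 21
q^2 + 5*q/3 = q*(q + 5/3)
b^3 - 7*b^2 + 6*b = b*(b - 6)*(b - 1)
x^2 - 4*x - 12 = (x - 6)*(x + 2)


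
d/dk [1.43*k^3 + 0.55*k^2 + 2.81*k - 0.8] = 4.29*k^2 + 1.1*k + 2.81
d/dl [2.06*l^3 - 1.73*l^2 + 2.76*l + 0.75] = 6.18*l^2 - 3.46*l + 2.76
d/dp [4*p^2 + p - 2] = 8*p + 1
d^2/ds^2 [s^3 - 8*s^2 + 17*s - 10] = 6*s - 16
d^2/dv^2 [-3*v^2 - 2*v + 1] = -6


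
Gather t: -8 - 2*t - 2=-2*t - 10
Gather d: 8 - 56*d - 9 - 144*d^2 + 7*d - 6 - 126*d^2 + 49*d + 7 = -270*d^2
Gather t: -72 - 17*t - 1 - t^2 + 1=-t^2 - 17*t - 72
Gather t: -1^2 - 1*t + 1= -t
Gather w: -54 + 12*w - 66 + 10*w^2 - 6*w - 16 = 10*w^2 + 6*w - 136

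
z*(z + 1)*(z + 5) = z^3 + 6*z^2 + 5*z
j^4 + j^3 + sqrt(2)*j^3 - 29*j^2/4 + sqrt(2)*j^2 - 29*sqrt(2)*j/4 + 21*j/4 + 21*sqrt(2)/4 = (j - 3/2)*(j - 1)*(j + 7/2)*(j + sqrt(2))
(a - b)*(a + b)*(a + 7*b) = a^3 + 7*a^2*b - a*b^2 - 7*b^3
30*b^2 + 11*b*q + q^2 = (5*b + q)*(6*b + q)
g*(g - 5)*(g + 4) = g^3 - g^2 - 20*g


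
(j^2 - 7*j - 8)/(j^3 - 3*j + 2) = (j^2 - 7*j - 8)/(j^3 - 3*j + 2)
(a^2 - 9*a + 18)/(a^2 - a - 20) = (-a^2 + 9*a - 18)/(-a^2 + a + 20)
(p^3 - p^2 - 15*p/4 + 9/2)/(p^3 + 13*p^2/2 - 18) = (p - 3/2)/(p + 6)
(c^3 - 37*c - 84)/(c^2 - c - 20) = (c^2 - 4*c - 21)/(c - 5)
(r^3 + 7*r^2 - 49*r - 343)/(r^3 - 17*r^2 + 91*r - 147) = (r^2 + 14*r + 49)/(r^2 - 10*r + 21)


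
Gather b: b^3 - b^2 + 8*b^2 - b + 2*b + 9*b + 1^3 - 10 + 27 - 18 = b^3 + 7*b^2 + 10*b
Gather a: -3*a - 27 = -3*a - 27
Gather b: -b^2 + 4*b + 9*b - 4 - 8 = -b^2 + 13*b - 12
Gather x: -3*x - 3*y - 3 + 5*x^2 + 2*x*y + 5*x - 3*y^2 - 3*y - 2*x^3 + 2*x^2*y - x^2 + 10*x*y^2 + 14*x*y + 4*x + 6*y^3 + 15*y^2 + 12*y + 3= -2*x^3 + x^2*(2*y + 4) + x*(10*y^2 + 16*y + 6) + 6*y^3 + 12*y^2 + 6*y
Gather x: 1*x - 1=x - 1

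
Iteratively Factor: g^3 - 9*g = (g + 3)*(g^2 - 3*g) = g*(g + 3)*(g - 3)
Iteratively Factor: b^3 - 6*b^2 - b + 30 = (b - 3)*(b^2 - 3*b - 10) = (b - 3)*(b + 2)*(b - 5)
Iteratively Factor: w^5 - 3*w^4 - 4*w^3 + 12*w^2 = (w + 2)*(w^4 - 5*w^3 + 6*w^2) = (w - 2)*(w + 2)*(w^3 - 3*w^2) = (w - 3)*(w - 2)*(w + 2)*(w^2) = w*(w - 3)*(w - 2)*(w + 2)*(w)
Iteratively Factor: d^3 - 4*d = (d)*(d^2 - 4) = d*(d - 2)*(d + 2)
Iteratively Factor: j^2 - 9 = (j + 3)*(j - 3)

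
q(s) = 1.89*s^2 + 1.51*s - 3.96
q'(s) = 3.78*s + 1.51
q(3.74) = 28.12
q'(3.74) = 15.65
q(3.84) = 29.71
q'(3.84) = 16.03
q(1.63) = 3.52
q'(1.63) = 7.67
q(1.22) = 0.70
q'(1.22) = 6.12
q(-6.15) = 58.24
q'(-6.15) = -21.74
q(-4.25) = 23.76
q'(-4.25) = -14.56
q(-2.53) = 4.32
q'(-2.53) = -8.05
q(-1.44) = -2.22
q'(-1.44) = -3.93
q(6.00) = 73.14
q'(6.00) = 24.19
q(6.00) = 73.14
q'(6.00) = 24.19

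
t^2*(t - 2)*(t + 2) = t^4 - 4*t^2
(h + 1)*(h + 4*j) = h^2 + 4*h*j + h + 4*j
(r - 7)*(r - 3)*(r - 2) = r^3 - 12*r^2 + 41*r - 42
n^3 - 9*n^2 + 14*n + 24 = (n - 6)*(n - 4)*(n + 1)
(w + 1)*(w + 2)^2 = w^3 + 5*w^2 + 8*w + 4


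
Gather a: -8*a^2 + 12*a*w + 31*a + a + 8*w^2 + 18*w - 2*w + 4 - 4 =-8*a^2 + a*(12*w + 32) + 8*w^2 + 16*w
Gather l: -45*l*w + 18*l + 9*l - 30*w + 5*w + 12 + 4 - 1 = l*(27 - 45*w) - 25*w + 15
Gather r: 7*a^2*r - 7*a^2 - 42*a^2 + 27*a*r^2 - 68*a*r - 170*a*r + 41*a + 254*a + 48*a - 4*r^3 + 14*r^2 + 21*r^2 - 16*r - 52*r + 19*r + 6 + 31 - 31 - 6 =-49*a^2 + 343*a - 4*r^3 + r^2*(27*a + 35) + r*(7*a^2 - 238*a - 49)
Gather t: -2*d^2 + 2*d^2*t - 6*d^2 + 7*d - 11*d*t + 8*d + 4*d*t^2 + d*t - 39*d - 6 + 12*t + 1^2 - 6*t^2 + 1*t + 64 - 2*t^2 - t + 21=-8*d^2 - 24*d + t^2*(4*d - 8) + t*(2*d^2 - 10*d + 12) + 80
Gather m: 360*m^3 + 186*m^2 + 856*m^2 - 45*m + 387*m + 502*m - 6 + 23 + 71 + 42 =360*m^3 + 1042*m^2 + 844*m + 130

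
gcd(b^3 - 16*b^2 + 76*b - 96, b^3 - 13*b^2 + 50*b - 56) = b - 2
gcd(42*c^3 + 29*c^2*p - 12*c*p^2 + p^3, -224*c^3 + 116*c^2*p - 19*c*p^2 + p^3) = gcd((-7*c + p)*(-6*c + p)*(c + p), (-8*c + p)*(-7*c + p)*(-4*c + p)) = -7*c + p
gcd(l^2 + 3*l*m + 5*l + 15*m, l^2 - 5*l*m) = 1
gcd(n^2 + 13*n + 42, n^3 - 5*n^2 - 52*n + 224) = n + 7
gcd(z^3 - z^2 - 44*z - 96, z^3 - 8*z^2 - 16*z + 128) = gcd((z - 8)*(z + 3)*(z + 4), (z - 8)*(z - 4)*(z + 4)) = z^2 - 4*z - 32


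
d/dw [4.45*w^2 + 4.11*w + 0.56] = 8.9*w + 4.11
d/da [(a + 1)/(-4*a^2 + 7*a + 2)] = (-4*a^2 + 7*a + (a + 1)*(8*a - 7) + 2)/(-4*a^2 + 7*a + 2)^2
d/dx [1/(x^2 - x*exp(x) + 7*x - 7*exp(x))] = (x*exp(x) - 2*x + 8*exp(x) - 7)/(x^2 - x*exp(x) + 7*x - 7*exp(x))^2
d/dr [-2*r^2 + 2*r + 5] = 2 - 4*r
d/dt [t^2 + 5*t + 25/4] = 2*t + 5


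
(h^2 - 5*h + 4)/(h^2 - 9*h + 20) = (h - 1)/(h - 5)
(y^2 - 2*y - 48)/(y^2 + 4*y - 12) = (y - 8)/(y - 2)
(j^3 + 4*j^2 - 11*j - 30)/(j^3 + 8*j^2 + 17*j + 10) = (j - 3)/(j + 1)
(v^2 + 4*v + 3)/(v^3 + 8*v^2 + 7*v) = (v + 3)/(v*(v + 7))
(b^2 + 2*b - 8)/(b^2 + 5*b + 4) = (b - 2)/(b + 1)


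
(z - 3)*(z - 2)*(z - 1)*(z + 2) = z^4 - 4*z^3 - z^2 + 16*z - 12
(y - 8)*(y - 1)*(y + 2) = y^3 - 7*y^2 - 10*y + 16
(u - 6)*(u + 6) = u^2 - 36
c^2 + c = c*(c + 1)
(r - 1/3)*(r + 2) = r^2 + 5*r/3 - 2/3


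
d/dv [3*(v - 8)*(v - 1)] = 6*v - 27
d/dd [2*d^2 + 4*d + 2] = 4*d + 4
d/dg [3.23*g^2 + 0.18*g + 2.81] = 6.46*g + 0.18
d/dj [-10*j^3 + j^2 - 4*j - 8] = -30*j^2 + 2*j - 4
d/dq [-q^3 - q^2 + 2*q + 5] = -3*q^2 - 2*q + 2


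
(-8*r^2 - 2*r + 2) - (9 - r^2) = -7*r^2 - 2*r - 7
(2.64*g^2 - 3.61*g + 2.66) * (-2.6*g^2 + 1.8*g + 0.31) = -6.864*g^4 + 14.138*g^3 - 12.5956*g^2 + 3.6689*g + 0.8246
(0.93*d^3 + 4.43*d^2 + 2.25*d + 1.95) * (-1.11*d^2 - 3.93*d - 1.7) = -1.0323*d^5 - 8.5722*d^4 - 21.4884*d^3 - 18.538*d^2 - 11.4885*d - 3.315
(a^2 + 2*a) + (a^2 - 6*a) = 2*a^2 - 4*a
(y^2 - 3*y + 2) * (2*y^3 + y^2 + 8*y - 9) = 2*y^5 - 5*y^4 + 9*y^3 - 31*y^2 + 43*y - 18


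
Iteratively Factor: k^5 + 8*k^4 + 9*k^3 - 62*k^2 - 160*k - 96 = (k + 4)*(k^4 + 4*k^3 - 7*k^2 - 34*k - 24) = (k - 3)*(k + 4)*(k^3 + 7*k^2 + 14*k + 8) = (k - 3)*(k + 2)*(k + 4)*(k^2 + 5*k + 4) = (k - 3)*(k + 2)*(k + 4)^2*(k + 1)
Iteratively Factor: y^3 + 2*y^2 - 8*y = (y + 4)*(y^2 - 2*y) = y*(y + 4)*(y - 2)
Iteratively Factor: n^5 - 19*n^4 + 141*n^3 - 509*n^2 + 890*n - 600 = (n - 2)*(n^4 - 17*n^3 + 107*n^2 - 295*n + 300) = (n - 5)*(n - 2)*(n^3 - 12*n^2 + 47*n - 60) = (n - 5)*(n - 4)*(n - 2)*(n^2 - 8*n + 15) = (n - 5)*(n - 4)*(n - 3)*(n - 2)*(n - 5)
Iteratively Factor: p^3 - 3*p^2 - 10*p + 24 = (p + 3)*(p^2 - 6*p + 8) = (p - 2)*(p + 3)*(p - 4)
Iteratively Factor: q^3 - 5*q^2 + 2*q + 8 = (q - 4)*(q^2 - q - 2) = (q - 4)*(q + 1)*(q - 2)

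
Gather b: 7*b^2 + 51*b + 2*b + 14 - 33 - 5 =7*b^2 + 53*b - 24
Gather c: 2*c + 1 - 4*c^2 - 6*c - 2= -4*c^2 - 4*c - 1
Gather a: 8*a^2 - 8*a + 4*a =8*a^2 - 4*a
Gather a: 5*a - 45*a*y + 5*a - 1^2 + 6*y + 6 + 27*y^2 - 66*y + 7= a*(10 - 45*y) + 27*y^2 - 60*y + 12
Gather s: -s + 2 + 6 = 8 - s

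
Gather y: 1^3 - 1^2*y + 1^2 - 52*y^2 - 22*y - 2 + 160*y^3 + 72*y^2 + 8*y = 160*y^3 + 20*y^2 - 15*y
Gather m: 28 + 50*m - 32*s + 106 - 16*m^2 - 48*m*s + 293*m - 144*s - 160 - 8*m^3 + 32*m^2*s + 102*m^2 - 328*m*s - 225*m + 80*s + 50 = -8*m^3 + m^2*(32*s + 86) + m*(118 - 376*s) - 96*s + 24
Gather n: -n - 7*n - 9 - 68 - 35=-8*n - 112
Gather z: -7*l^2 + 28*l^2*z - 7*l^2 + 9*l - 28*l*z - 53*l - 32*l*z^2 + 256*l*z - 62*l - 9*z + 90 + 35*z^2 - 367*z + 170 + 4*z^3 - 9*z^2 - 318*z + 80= -14*l^2 - 106*l + 4*z^3 + z^2*(26 - 32*l) + z*(28*l^2 + 228*l - 694) + 340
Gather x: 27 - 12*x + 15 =42 - 12*x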